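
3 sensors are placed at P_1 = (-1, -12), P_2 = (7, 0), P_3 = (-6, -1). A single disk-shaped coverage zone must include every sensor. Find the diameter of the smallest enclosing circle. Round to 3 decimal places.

15.352

Side lengths²: P_1P_2² = 208, P_1P_3² = 146, P_2P_3² = 170.
Since P_1P_2² = 208 < 170 + 146 = 316, the triangle is acute, so the smallest enclosing circle is the circumcircle.
Circumcentre = (30/37, -168/37), r² = 80665/1369.
Diameter = 2r = 2√(80665/1369) ≈ 15.352.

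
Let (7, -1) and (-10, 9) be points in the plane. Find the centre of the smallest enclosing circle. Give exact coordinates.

The smallest circle enclosing two points has them as diameter endpoints.
Centre = midpoint = (-1.5, 4); r² = |(7, -1)−(-10, 9)|²/4 = 389/4 = 97.25.
Centre = (-1.5, 4).

(-1.5, 4)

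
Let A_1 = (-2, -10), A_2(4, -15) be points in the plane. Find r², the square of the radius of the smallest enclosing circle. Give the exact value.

The smallest circle enclosing two points has them as diameter endpoints.
Centre = midpoint = (1, -12.5); r² = |A_1A_2|²/4 = 61/4 = 15.25.

15.25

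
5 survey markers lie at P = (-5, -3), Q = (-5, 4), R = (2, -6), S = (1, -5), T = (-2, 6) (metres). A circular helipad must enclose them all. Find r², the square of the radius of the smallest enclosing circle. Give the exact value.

9685/242

A smallest enclosing disk is always determined by at most three of the input points on its boundary.
The minimum enclosing circle is determined by three boundary points: Q, R, T.
Their circumcentre is (-3/22, -1/22) with r² = 9685/242.
The farthest remaining point P is at distance² 7837/242 ≤ 9685/242.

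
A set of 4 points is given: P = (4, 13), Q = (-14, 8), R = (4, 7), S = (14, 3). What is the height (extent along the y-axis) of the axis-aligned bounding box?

max y = 13, min y = 3, so height = 10.

10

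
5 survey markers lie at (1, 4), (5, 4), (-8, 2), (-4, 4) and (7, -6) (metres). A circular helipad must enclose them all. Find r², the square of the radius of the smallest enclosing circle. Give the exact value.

72.25

The farthest pair is (-8, 2)–(7, -6) with squared distance 289. The circle on this segment as diameter has centre (-0.5, -2) and r² = 289/4 = 72.25.
Check (1, 4): distance² to centre = 38.25 ≤ 72.25, so it lies inside.
All remaining points lie in this disk, and no smaller disk contains both endpoints, so this is the minimum enclosing circle.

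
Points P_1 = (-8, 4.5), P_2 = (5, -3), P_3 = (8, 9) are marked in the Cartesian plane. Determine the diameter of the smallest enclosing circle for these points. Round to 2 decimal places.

17.29

Side lengths²: P_1P_2² = 225.25, P_1P_3² = 276.25, P_2P_3² = 153.
Since P_1P_3² = 276.25 < 225.25 + 153 = 378.25, the triangle is acute, so the smallest enclosing circle is the circumcircle.
Circumcentre = (9/14, 125/28), r² = 58565/784.
Diameter = 2r = 2√(58565/784) ≈ 17.29.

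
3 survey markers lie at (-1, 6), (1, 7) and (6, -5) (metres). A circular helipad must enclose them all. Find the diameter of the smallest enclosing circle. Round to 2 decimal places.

Call the three points A, B, C in the order given.
Side lengths²: AB² = 5, AC² = 170, BC² = 169.
Since AC² = 170 < 169 + 5 = 174, the triangle is acute, so the smallest enclosing circle is the circumcircle.
Circumcentre = (167/58, 43/58), r² = 71825/1682.
Diameter = 2r = 2√(71825/1682) ≈ 13.07.

13.07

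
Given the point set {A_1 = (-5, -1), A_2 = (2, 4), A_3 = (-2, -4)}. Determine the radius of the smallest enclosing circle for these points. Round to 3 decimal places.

4.534

Side lengths²: A_1A_2² = 74, A_1A_3² = 18, A_2A_3² = 80.
Since A_2A_3² = 80 < 74 + 18 = 92, the triangle is acute, so the smallest enclosing circle is the circumcircle.
Circumcentre = (-2/3, 1/3), r² = 185/9.
r = √(185/9) ≈ 4.534.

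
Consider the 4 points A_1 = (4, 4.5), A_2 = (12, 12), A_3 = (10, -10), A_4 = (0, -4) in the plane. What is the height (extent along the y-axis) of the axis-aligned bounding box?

max y = 12, min y = -10, so height = 22.

22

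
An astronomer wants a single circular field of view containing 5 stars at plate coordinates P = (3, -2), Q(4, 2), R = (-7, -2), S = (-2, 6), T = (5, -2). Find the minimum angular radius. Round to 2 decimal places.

6.27

A smallest enclosing disk is always determined by at most three of the input points on its boundary.
The minimum enclosing circle is determined by three boundary points: R, S, T.
Their circumcentre is (-1, -0.1875) with r² = 39.28515625.
The farthest remaining point Q is at distance² 29.78515625 ≤ 39.28515625.
r = √(39.28515625) ≈ 6.27.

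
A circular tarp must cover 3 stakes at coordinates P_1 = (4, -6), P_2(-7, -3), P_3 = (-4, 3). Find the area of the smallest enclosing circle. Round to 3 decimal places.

118.438

Side lengths²: P_1P_2² = 130, P_1P_3² = 145, P_2P_3² = 45.
Since P_1P_3² = 145 < 130 + 45 = 175, the triangle is acute, so the smallest enclosing circle is the circumcircle.
Circumcentre = (-0.9, -2.3), r² = 37.7.
Area = π·r² = π·37.7 ≈ 118.438.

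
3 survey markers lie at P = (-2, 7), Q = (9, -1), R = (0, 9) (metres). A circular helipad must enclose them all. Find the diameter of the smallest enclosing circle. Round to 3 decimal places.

13.620

Side lengths²: PQ² = 185, PR² = 8, QR² = 181.
Since PQ² = 185 < 181 + 8 = 189, the triangle is acute, so the smallest enclosing circle is the circumcircle.
Circumcentre = (141/38, 125/38), r² = 33485/722.
Diameter = 2r = 2√(33485/722) ≈ 13.620.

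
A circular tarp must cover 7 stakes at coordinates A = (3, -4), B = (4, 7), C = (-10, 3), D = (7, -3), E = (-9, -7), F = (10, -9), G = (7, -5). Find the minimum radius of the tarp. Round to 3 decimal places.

The farthest pair is C–F with squared distance 544. The circle on this segment as diameter has centre (0, -3) and r² = 544/4 = 136.
Check A: distance² to centre = 10 ≤ 136, so it lies inside.
All remaining points lie in this disk, and no smaller disk contains both endpoints, so this is the minimum enclosing circle.
r = √136 ≈ 11.662.

11.662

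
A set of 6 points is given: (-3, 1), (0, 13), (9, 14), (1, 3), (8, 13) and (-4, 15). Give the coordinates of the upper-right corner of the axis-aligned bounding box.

x-range [-4, 9], y-range [1, 15].
The upper-right corner is (9, 15).

(9, 15)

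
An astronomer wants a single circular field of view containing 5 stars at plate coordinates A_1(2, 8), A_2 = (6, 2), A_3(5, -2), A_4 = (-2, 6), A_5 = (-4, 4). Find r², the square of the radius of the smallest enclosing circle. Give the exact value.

18421/576

The minimum enclosing circle of a finite set is fixed by two of the points (as a diameter) or three (as a circumcircle).
The minimum enclosing circle is determined by three boundary points: A_1, A_3, A_5.
Their circumcentre is (17/12, 2.375) with r² = 18421/576.
The farthest remaining point A_4 is at distance² 14293/576 ≤ 18421/576.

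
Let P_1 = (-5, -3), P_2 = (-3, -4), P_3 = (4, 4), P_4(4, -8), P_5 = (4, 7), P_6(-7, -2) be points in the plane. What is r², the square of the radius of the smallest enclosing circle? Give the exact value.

15857/242

By Welzl's lemma the MEC is supported by two points (diametrically opposite) or three points (on a circumcircle).
The minimum enclosing circle is determined by three boundary points: P_4, P_5, P_6.
Their circumcentre is (21/22, -0.5) with r² = 15857/242.
The farthest remaining point P_1 is at distance² 10093/242 ≤ 15857/242.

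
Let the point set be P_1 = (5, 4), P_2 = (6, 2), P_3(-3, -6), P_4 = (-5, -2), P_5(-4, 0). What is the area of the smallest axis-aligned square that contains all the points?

121

The bounding box has width 11 and height 10.
An axis-aligned square enclosing the set must have side ≥ max(width, height).
So the minimum side is max(11, 10) = 11.
Area = 11² = 121.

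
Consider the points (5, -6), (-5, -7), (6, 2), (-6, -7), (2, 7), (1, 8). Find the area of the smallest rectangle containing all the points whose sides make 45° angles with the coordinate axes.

198

In coordinates u = x + y, v = x − y the rectangle is axis-aligned; the map (x,y)→(u,v) scales areas by 2.
u-values: -1, -12, 8, -13, 9, 9; range = 9 − (-13) = 22.
v-values: 11, 2, 4, 1, -5, -7; range = 11 − (-7) = 18.
Area = (22 × 18) / 2 = 198.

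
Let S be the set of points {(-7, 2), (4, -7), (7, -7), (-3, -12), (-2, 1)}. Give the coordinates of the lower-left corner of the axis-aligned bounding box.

x-range [-7, 7], y-range [-12, 2].
The lower-left corner is (-7, -12).

(-7, -12)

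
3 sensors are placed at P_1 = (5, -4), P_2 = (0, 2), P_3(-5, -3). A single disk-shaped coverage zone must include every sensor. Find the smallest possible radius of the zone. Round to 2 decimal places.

5.05

Side lengths²: P_1P_2² = 61, P_1P_3² = 101, P_2P_3² = 50.
Since P_1P_3² = 101 < 61 + 50 = 111, the triangle is acute, so the smallest enclosing circle is the circumcircle.
Circumcentre = (1/22, -67/22), r² = 6161/242.
r = √(6161/242) ≈ 5.05.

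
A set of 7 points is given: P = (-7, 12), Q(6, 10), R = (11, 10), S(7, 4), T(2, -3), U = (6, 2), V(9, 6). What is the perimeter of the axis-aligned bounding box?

66

Width = max x − min x = 11 − (-7) = 18.
Height = max y − min y = 12 − (-3) = 15.
Perimeter = 2(18 + 15) = 66.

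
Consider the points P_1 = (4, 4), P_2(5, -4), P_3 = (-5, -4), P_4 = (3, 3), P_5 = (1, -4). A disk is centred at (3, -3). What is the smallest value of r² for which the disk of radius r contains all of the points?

65

The required radius is the distance from (3, -3) to the farthest point.
Squared distances: 50, 5, 65, 36, 5.
Maximum is 65, attained at P_3.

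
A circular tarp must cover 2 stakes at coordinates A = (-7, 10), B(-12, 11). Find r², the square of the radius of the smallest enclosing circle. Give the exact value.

The smallest circle enclosing two points has them as diameter endpoints.
Centre = midpoint = (-9.5, 10.5); r² = |AB|²/4 = 26/4 = 6.5.

6.5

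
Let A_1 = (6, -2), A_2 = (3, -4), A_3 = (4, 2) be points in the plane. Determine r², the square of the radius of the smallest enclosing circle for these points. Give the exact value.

9.25

Side lengths²: A_1A_2² = 13, A_1A_3² = 20, A_2A_3² = 37.
Since A_2A_3² = 37 ≥ 20 + 13 = 33, the angle opposite A_2A_3 is not acute, so the smallest enclosing circle has A_2A_3 as diameter.
Centre = midpoint of A_2A_3 = (3.5, -1), r² = 37/4 = 9.25.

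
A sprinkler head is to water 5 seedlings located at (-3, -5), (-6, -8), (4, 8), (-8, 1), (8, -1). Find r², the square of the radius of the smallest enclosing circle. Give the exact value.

The farthest pair is (-6, -8)–(4, 8) with squared distance 356. The circle on this segment as diameter has centre (-1, 0) and r² = 356/4 = 89.
Check (-3, -5): distance² to centre = 29 ≤ 89, so it lies inside.
All remaining points lie in this disk, and no smaller disk contains both endpoints, so this is the minimum enclosing circle.

89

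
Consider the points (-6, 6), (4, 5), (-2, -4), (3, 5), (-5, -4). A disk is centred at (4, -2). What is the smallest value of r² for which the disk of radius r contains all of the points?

The required radius is the distance from (4, -2) to the farthest point.
Squared distances: 164, 49, 40, 50, 85.
Maximum is 164, attained at (-6, 6).

164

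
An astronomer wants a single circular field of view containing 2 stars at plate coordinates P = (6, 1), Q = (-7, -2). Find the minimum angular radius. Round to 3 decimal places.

The smallest circle enclosing two points has them as diameter endpoints.
Centre = midpoint = (-0.5, -0.5); r² = |PQ|²/4 = 178/4 = 44.5.
r = √(44.5) ≈ 6.671.

6.671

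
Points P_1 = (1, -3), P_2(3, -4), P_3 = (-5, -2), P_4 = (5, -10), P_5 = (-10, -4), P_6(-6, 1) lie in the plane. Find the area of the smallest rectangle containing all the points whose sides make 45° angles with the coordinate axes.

In coordinates u = x + y, v = x − y the rectangle is axis-aligned; the map (x,y)→(u,v) scales areas by 2.
u-values: -2, -1, -7, -5, -14, -5; range = -1 − (-14) = 13.
v-values: 4, 7, -3, 15, -6, -7; range = 15 − (-7) = 22.
Area = (13 × 22) / 2 = 143.

143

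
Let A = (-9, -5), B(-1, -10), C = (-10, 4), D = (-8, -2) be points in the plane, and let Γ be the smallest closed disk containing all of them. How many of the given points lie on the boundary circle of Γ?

A smallest enclosing disk is always determined by at most three of the input points on its boundary.
The farthest pair is B–C with squared distance 277. The circle on this segment as diameter has centre (-5.5, -3) and r² = 277/4 = 69.25.
Check A: distance² to centre = 16.25 ≤ 69.25, so it lies inside.
All remaining points lie in this disk, and no smaller disk contains both endpoints, so this is the minimum enclosing circle.
The points at distance exactly r from the centre are B, C — 2 points.

2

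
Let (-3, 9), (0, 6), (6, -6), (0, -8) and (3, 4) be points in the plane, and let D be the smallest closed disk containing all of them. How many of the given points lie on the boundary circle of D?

A smallest enclosing disk is always determined by at most three of the input points on its boundary.
The minimum enclosing circle is determined by three boundary points: (-3, 9), (6, -6), (0, -8).
Their circumcentre is (7/18, 5/6) with r² = 12665/162.
The farthest remaining point (0, 6) is at distance² 4349/162 ≤ 12665/162.
The points at distance exactly r from the centre are (-3, 9), (6, -6), (0, -8) — 3 points.

3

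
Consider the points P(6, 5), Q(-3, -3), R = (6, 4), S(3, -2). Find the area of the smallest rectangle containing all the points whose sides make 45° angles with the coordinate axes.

42.5

In coordinates u = x + y, v = x − y the rectangle is axis-aligned; the map (x,y)→(u,v) scales areas by 2.
u-values: 11, -6, 10, 1; range = 11 − (-6) = 17.
v-values: 1, 0, 2, 5; range = 5 − 0 = 5.
Area = (17 × 5) / 2 = 42.5.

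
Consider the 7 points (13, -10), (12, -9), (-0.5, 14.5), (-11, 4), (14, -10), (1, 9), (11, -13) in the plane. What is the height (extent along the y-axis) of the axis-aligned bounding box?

max y = 14.5, min y = -13, so height = 27.5.

27.5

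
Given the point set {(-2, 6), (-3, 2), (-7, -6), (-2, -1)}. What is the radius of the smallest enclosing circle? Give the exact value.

By Welzl's lemma the MEC is supported by two points (diametrically opposite) or three points (on a circumcircle).
The farthest pair is (-2, 6)–(-7, -6) with squared distance 169. The circle on this segment as diameter has centre (-4.5, 0) and r² = 169/4 = 42.25.
Check (-3, 2): distance² to centre = 6.25 ≤ 42.25, so it lies inside.
All remaining points lie in this disk, and no smaller disk contains both endpoints, so this is the minimum enclosing circle.
r = √(42.25) = 6.5.

6.5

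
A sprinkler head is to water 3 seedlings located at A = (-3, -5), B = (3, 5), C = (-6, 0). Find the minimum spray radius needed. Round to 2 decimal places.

5.83

Side lengths²: AB² = 136, AC² = 34, BC² = 106.
Since AB² = 136 < 106 + 34 = 140, the triangle is acute, so the smallest enclosing circle is the circumcircle.
Circumcentre = (-1/6, 0.1), r² = 15317/450.
r = √(15317/450) ≈ 5.83.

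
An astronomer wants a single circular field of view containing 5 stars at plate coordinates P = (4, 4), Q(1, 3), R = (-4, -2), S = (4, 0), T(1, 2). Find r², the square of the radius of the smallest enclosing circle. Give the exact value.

By Welzl's lemma the MEC is supported by two points (diametrically opposite) or three points (on a circumcircle).
The farthest pair is P–R with squared distance 100. The circle on this segment as diameter has centre (0, 1) and r² = 100/4 = 25.
Check Q: distance² to centre = 5 ≤ 25, so it lies inside.
All remaining points lie in this disk, and no smaller disk contains both endpoints, so this is the minimum enclosing circle.

25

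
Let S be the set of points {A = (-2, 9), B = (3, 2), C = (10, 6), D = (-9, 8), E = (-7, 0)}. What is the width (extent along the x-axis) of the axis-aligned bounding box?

max x = 10, min x = -9, so width = 19.

19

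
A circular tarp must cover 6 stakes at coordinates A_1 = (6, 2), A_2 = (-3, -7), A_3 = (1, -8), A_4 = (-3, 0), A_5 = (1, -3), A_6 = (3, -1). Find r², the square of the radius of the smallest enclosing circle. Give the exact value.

The farthest pair is A_1–A_2 with squared distance 162. The circle on this segment as diameter has centre (1.5, -2.5) and r² = 162/4 = 40.5.
Check A_3: distance² to centre = 30.5 ≤ 40.5, so it lies inside.
All remaining points lie in this disk, and no smaller disk contains both endpoints, so this is the minimum enclosing circle.

40.5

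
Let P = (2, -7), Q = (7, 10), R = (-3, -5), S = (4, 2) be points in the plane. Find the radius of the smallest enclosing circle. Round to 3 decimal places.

The minimum enclosing circle of a finite set is fixed by two of the points (as a diameter) or three (as a circumcircle).
The minimum enclosing circle is determined by three boundary points: P, Q, R.
Their circumcentre is (103/38, 77/38) with r² = 59189/722.
The farthest remaining point S is at distance² 1201/722 ≤ 59189/722.
r = √(59189/722) ≈ 9.054.

9.054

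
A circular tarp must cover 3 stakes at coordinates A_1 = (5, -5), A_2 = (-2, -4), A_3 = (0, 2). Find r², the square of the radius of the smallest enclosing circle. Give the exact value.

Side lengths²: A_1A_2² = 50, A_1A_3² = 74, A_2A_3² = 40.
Since A_1A_3² = 74 < 50 + 40 = 90, the triangle is acute, so the smallest enclosing circle is the circumcircle.
Circumcentre = (41/22, -43/22), r² = 4625/242.

4625/242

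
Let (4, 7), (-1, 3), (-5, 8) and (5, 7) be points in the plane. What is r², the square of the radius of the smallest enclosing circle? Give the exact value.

The minimum enclosing circle of a finite set is fixed by two of the points (as a diameter) or three (as a circumcircle).
The farthest pair is (-5, 8)–(5, 7) with squared distance 101. The circle on this segment as diameter has centre (0, 7.5) and r² = 101/4 = 25.25.
Check (4, 7): distance² to centre = 16.25 ≤ 25.25, so it lies inside.
All remaining points lie in this disk, and no smaller disk contains both endpoints, so this is the minimum enclosing circle.

25.25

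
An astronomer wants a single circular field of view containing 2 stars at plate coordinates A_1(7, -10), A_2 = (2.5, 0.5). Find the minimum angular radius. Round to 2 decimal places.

The smallest circle enclosing two points has them as diameter endpoints.
Centre = midpoint = (4.75, -4.75); r² = |A_1A_2|²/4 = 130.5/4 = 32.625.
r = √(32.625) ≈ 5.71.

5.71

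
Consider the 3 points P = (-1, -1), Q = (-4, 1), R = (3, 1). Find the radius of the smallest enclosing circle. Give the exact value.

Side lengths²: PQ² = 13, PR² = 20, QR² = 49.
Since QR² = 49 ≥ 20 + 13 = 33, the angle opposite QR is not acute, so the smallest enclosing circle has QR as diameter.
Centre = midpoint of QR = (-0.5, 1), r² = 49/4 = 12.25.
r = √(12.25) = 3.5.

3.5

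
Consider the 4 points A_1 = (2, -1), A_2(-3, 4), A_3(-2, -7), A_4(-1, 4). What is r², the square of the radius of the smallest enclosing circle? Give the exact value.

A smallest enclosing disk is always determined by at most three of the input points on its boundary.
The minimum enclosing circle is determined by three boundary points: A_2, A_3, A_4.
Their circumcentre is (-2, -16/11) with r² = 3721/121.
The farthest remaining point A_1 is at distance² 1961/121 ≤ 3721/121.

3721/121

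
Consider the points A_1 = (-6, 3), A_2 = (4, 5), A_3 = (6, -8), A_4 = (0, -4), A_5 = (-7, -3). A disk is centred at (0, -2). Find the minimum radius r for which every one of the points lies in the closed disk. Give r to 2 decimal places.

8.49

The required radius is the distance from (0, -2) to the farthest point.
Squared distances: 61, 65, 72, 4, 50.
Maximum is 72, attained at A_3.
r = √72 ≈ 8.49.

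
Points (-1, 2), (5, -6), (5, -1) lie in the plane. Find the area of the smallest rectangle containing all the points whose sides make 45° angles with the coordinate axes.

35

In coordinates u = x + y, v = x − y the rectangle is axis-aligned; the map (x,y)→(u,v) scales areas by 2.
u-values: 1, -1, 4; range = 4 − (-1) = 5.
v-values: -3, 11, 6; range = 11 − (-3) = 14.
Area = (5 × 14) / 2 = 35.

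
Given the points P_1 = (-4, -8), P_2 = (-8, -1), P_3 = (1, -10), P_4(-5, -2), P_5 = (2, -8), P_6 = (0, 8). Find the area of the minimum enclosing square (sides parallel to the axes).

The bounding box has width 10 and height 18.
An axis-aligned square enclosing the set must have side ≥ max(width, height).
So the minimum side is max(10, 18) = 18.
Area = 18² = 324.

324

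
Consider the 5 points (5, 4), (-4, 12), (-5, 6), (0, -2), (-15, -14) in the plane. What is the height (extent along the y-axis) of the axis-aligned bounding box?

26

max y = 12, min y = -14, so height = 26.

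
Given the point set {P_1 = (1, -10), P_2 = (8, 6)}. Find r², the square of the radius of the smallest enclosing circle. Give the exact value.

76.25

The smallest circle enclosing two points has them as diameter endpoints.
Centre = midpoint = (4.5, -2); r² = |P_1P_2|²/4 = 305/4 = 76.25.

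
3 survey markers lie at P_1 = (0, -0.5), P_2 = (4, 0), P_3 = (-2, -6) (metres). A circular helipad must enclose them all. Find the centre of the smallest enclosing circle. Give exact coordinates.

(1, -3)

Side lengths²: P_1P_2² = 16.25, P_1P_3² = 34.25, P_2P_3² = 72.
Since P_2P_3² = 72 ≥ 34.25 + 16.25 = 50.5, the angle opposite P_2P_3 is not acute, so the smallest enclosing circle has P_2P_3 as diameter.
Centre = midpoint of P_2P_3 = (1, -3), r² = 72/4 = 18.
Centre = (1, -3).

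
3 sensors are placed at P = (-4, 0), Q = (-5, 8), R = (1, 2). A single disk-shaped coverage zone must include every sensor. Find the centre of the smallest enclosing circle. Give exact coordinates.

Side lengths²: PQ² = 65, PR² = 29, QR² = 72.
Since QR² = 72 < 65 + 29 = 94, the triangle is acute, so the smallest enclosing circle is the circumcircle.
Circumcentre = (-39/14, 59/14), r² = 1885/98.
Centre = (-39/14, 59/14).

(-39/14, 59/14)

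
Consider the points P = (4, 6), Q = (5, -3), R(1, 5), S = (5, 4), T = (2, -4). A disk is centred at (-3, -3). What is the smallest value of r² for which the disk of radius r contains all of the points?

130

The required radius is the distance from (-3, -3) to the farthest point.
Squared distances: 130, 64, 80, 113, 26.
Maximum is 130, attained at P.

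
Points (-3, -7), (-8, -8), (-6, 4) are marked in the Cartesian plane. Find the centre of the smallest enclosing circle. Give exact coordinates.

(-191/29, -60/29)

Call the three points A, B, C in the order given.
Side lengths²: AB² = 26, AC² = 130, BC² = 148.
Since BC² = 148 < 130 + 26 = 156, the triangle is acute, so the smallest enclosing circle is the circumcircle.
Circumcentre = (-191/29, -60/29), r² = 31265/841.
Centre = (-191/29, -60/29).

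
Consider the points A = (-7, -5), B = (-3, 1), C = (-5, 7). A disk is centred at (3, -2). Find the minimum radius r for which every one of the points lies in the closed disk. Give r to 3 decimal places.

The required radius is the distance from (3, -2) to the farthest point.
Squared distances: 109, 45, 145.
Maximum is 145, attained at C.
r = √145 ≈ 12.042.

12.042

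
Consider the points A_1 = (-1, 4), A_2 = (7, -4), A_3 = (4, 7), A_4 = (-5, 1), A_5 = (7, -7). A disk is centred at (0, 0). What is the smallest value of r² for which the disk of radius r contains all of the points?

98

The required radius is the distance from (0, 0) to the farthest point.
Squared distances: 17, 65, 65, 26, 98.
Maximum is 98, attained at A_5.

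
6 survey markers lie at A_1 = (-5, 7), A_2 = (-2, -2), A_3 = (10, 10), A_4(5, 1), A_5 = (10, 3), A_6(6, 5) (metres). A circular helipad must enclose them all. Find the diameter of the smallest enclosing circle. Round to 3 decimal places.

17.103

The minimum enclosing circle is determined by three boundary points: A_1, A_2, A_3.
Their circumcentre is (3.25, 4.75) with r² = 73.125.
The farthest remaining point A_5 is at distance² 48.625 ≤ 73.125.
Diameter = 2r = 2√(73.125) ≈ 17.103.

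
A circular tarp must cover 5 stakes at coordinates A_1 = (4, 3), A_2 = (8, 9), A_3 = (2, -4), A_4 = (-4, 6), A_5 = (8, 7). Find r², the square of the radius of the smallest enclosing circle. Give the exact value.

The minimum enclosing circle is determined by three boundary points: A_2, A_3, A_4.
Their circumcentre is (139/46, 157/46) with r² = 59245/1058.
The farthest remaining point A_5 is at distance² 39833/1058 ≤ 59245/1058.

59245/1058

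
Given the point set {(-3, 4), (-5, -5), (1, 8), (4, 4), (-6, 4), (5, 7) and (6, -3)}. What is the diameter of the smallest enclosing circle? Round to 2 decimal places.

15.62

A smallest enclosing disk is always determined by at most three of the input points on its boundary.
The farthest pair is (-5, -5)–(5, 7) with squared distance 244. The circle on this segment as diameter has centre (0, 1) and r² = 244/4 = 61.
Check (-3, 4): distance² to centre = 18 ≤ 61, so it lies inside.
All remaining points lie in this disk, and no smaller disk contains both endpoints, so this is the minimum enclosing circle.
Diameter = 2r = 2√61 ≈ 15.62.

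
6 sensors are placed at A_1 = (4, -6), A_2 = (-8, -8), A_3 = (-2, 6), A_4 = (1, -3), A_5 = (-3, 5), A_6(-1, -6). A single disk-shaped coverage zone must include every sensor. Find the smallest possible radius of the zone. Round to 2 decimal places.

A smallest enclosing disk is always determined by at most three of the input points on its boundary.
The minimum enclosing circle is determined by three boundary points: A_1, A_2, A_3.
Their circumcentre is (-37/13, -25/13) with r² = 10730/169.
The farthest remaining point A_5 is at distance² 8104/169 ≤ 10730/169.
r = √(10730/169) ≈ 7.97.

7.97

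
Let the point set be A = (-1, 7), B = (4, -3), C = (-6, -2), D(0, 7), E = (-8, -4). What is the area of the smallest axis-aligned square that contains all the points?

144

The bounding box has width 12 and height 11.
An axis-aligned square enclosing the set must have side ≥ max(width, height).
So the minimum side is max(12, 11) = 12.
Area = 12² = 144.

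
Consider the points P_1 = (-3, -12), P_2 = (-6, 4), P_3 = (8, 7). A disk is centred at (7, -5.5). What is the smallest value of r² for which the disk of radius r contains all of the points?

The required radius is the distance from (7, -5.5) to the farthest point.
Squared distances: 142.25, 259.25, 157.25.
Maximum is 259.25, attained at P_2.

259.25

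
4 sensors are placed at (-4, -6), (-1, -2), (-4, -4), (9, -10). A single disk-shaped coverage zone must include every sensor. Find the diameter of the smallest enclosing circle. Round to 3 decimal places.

14.318

The farthest pair is (-4, -4)–(9, -10) with squared distance 205. The circle on this segment as diameter has centre (2.5, -7) and r² = 205/4 = 51.25.
Check (-4, -6): distance² to centre = 43.25 ≤ 51.25, so it lies inside.
All remaining points lie in this disk, and no smaller disk contains both endpoints, so this is the minimum enclosing circle.
Diameter = 2r = 2√(51.25) ≈ 14.318.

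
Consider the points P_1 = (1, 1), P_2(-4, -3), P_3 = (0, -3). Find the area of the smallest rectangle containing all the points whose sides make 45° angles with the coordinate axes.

In coordinates u = x + y, v = x − y the rectangle is axis-aligned; the map (x,y)→(u,v) scales areas by 2.
u-values: 2, -7, -3; range = 2 − (-7) = 9.
v-values: 0, -1, 3; range = 3 − (-1) = 4.
Area = (9 × 4) / 2 = 18.

18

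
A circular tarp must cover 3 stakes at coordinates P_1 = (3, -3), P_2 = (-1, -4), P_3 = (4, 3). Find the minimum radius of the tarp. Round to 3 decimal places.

Side lengths²: P_1P_2² = 17, P_1P_3² = 37, P_2P_3² = 74.
Since P_2P_3² = 74 ≥ 37 + 17 = 54, the angle opposite P_2P_3 is not acute, so the smallest enclosing circle has P_2P_3 as diameter.
Centre = midpoint of P_2P_3 = (1.5, -0.5), r² = 74/4 = 18.5.
r = √(18.5) ≈ 4.301.

4.301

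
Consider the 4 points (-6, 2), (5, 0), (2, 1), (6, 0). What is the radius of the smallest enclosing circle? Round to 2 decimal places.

6.08

A smallest enclosing disk is always determined by at most three of the input points on its boundary.
The farthest pair is (-6, 2)–(6, 0) with squared distance 148. The circle on this segment as diameter has centre (0, 1) and r² = 148/4 = 37.
Check (5, 0): distance² to centre = 26 ≤ 37, so it lies inside.
All remaining points lie in this disk, and no smaller disk contains both endpoints, so this is the minimum enclosing circle.
r = √37 ≈ 6.08.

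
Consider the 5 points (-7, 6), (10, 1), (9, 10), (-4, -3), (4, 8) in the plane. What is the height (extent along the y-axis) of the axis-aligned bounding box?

13

max y = 10, min y = -3, so height = 13.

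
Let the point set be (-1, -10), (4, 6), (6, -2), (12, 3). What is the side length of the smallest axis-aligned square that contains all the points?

The bounding box has width 13 and height 16.
An axis-aligned square enclosing the set must have side ≥ max(width, height).
So the minimum side is max(13, 16) = 16.

16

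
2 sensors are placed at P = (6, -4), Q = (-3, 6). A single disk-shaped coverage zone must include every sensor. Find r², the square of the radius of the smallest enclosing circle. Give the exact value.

45.25

The smallest circle enclosing two points has them as diameter endpoints.
Centre = midpoint = (1.5, 1); r² = |PQ|²/4 = 181/4 = 45.25.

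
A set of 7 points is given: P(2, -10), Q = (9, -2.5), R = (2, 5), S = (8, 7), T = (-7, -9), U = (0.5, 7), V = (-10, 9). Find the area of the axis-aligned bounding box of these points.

361

x ranges over [-10, 9], width 19.
y ranges over [-10, 9], height 19.
Area = 19 × 19 = 361.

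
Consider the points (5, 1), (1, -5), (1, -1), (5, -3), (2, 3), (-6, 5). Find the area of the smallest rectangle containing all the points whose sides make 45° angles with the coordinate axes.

In coordinates u = x + y, v = x − y the rectangle is axis-aligned; the map (x,y)→(u,v) scales areas by 2.
u-values: 6, -4, 0, 2, 5, -1; range = 6 − (-4) = 10.
v-values: 4, 6, 2, 8, -1, -11; range = 8 − (-11) = 19.
Area = (10 × 19) / 2 = 95.

95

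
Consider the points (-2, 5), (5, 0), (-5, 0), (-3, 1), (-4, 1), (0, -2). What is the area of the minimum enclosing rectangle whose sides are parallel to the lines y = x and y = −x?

60

In coordinates u = x + y, v = x − y the rectangle is axis-aligned; the map (x,y)→(u,v) scales areas by 2.
u-values: 3, 5, -5, -2, -3, -2; range = 5 − (-5) = 10.
v-values: -7, 5, -5, -4, -5, 2; range = 5 − (-7) = 12.
Area = (10 × 12) / 2 = 60.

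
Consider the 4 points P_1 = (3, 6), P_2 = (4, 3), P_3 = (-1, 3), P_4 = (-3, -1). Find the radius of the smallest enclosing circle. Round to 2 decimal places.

4.61

The minimum enclosing circle of a finite set is fixed by two of the points (as a diameter) or three (as a circumcircle).
The farthest pair is P_1–P_4 with squared distance 85. The circle on this segment as diameter has centre (0, 2.5) and r² = 85/4 = 21.25.
Check P_2: distance² to centre = 16.25 ≤ 21.25, so it lies inside.
All remaining points lie in this disk, and no smaller disk contains both endpoints, so this is the minimum enclosing circle.
r = √(21.25) ≈ 4.61.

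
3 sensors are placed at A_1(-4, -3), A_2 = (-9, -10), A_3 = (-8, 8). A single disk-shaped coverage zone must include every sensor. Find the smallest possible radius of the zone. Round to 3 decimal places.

9.014

Side lengths²: A_1A_2² = 74, A_1A_3² = 137, A_2A_3² = 325.
Since A_2A_3² = 325 ≥ 137 + 74 = 211, the angle opposite A_2A_3 is not acute, so the smallest enclosing circle has A_2A_3 as diameter.
Centre = midpoint of A_2A_3 = (-8.5, -1), r² = 325/4 = 81.25.
r = √(81.25) ≈ 9.014.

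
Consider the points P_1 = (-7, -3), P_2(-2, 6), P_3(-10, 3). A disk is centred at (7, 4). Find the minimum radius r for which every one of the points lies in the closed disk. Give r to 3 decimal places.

The required radius is the distance from (7, 4) to the farthest point.
Squared distances: 245, 85, 290.
Maximum is 290, attained at P_3.
r = √290 ≈ 17.029.

17.029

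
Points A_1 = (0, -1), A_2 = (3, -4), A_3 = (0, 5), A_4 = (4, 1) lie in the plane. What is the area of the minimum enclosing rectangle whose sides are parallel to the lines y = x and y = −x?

36

In coordinates u = x + y, v = x − y the rectangle is axis-aligned; the map (x,y)→(u,v) scales areas by 2.
u-values: -1, -1, 5, 5; range = 5 − (-1) = 6.
v-values: 1, 7, -5, 3; range = 7 − (-5) = 12.
Area = (6 × 12) / 2 = 36.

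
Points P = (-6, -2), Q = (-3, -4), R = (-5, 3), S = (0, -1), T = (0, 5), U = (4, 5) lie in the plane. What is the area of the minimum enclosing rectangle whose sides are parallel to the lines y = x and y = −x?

In coordinates u = x + y, v = x − y the rectangle is axis-aligned; the map (x,y)→(u,v) scales areas by 2.
u-values: -8, -7, -2, -1, 5, 9; range = 9 − (-8) = 17.
v-values: -4, 1, -8, 1, -5, -1; range = 1 − (-8) = 9.
Area = (17 × 9) / 2 = 76.5.

76.5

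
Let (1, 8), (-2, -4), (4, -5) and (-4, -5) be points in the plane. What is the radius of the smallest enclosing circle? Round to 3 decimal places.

7.147

The minimum enclosing circle of a finite set is fixed by two of the points (as a diameter) or three (as a circumcircle).
The minimum enclosing circle is determined by three boundary points: (1, 8), (4, -5), (-4, -5).
Their circumcentre is (0, 12/13) with r² = 8633/169.
The farthest remaining point (-2, -4) is at distance² 4772/169 ≤ 8633/169.
r = √(8633/169) ≈ 7.147.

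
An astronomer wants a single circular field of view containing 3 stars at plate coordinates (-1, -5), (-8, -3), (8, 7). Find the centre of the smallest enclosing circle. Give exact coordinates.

(0, 2)

Call the three points A, B, C in the order given.
Side lengths²: AB² = 53, AC² = 225, BC² = 356.
Since BC² = 356 ≥ 225 + 53 = 278, the angle opposite BC is not acute, so the smallest enclosing circle has BC as diameter.
Centre = midpoint of BC = (0, 2), r² = 356/4 = 89.
Centre = (0, 2).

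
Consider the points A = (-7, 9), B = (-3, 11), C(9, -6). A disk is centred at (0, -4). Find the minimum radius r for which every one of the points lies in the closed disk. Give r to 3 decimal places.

15.297

The required radius is the distance from (0, -4) to the farthest point.
Squared distances: 218, 234, 85.
Maximum is 234, attained at B.
r = √234 ≈ 15.297.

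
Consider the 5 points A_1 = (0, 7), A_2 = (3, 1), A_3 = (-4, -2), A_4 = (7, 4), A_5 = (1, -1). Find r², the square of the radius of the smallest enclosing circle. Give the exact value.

39.25

The minimum enclosing circle of a finite set is fixed by two of the points (as a diameter) or three (as a circumcircle).
The farthest pair is A_3–A_4 with squared distance 157. The circle on this segment as diameter has centre (1.5, 1) and r² = 157/4 = 39.25.
Check A_1: distance² to centre = 38.25 ≤ 39.25, so it lies inside.
All remaining points lie in this disk, and no smaller disk contains both endpoints, so this is the minimum enclosing circle.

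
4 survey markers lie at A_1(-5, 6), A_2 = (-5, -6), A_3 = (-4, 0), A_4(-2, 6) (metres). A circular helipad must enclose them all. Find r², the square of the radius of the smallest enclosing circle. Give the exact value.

38.25

A smallest enclosing disk is always determined by at most three of the input points on its boundary.
The farthest pair is A_2–A_4 with squared distance 153. The circle on this segment as diameter has centre (-3.5, 0) and r² = 153/4 = 38.25.
Check A_1: distance² to centre = 38.25 ≤ 38.25, so it lies inside.
All remaining points lie in this disk, and no smaller disk contains both endpoints, so this is the minimum enclosing circle.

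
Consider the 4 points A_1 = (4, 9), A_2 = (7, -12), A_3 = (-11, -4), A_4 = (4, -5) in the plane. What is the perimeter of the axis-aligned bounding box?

78

Width = max x − min x = 7 − (-11) = 18.
Height = max y − min y = 9 − (-12) = 21.
Perimeter = 2(18 + 21) = 78.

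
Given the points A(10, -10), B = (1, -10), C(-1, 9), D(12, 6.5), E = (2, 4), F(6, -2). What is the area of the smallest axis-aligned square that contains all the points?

361

The bounding box has width 13 and height 19.
An axis-aligned square enclosing the set must have side ≥ max(width, height).
So the minimum side is max(13, 19) = 19.
Area = 19² = 361.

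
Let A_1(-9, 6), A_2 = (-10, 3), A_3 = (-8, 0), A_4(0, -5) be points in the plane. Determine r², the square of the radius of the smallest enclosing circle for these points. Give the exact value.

The minimum enclosing circle of a finite set is fixed by two of the points (as a diameter) or three (as a circumcircle).
The farthest pair is A_1–A_4 with squared distance 202. The circle on this segment as diameter has centre (-4.5, 0.5) and r² = 202/4 = 50.5.
Check A_2: distance² to centre = 36.5 ≤ 50.5, so it lies inside.
All remaining points lie in this disk, and no smaller disk contains both endpoints, so this is the minimum enclosing circle.

50.5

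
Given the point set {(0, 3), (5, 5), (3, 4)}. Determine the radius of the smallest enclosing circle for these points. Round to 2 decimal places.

Call the three points A, B, C in the order given.
Side lengths²: AB² = 29, AC² = 10, BC² = 5.
Since AB² = 29 ≥ 10 + 5 = 15, the angle opposite AB is not acute, so the smallest enclosing circle has AB as diameter.
Centre = midpoint of AB = (2.5, 4), r² = 29/4 = 7.25.
r = √(7.25) ≈ 2.69.

2.69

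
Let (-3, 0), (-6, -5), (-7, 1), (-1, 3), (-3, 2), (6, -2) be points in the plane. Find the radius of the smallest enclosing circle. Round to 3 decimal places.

A smallest enclosing disk is always determined by at most three of the input points on its boundary.
The minimum enclosing circle is determined by three boundary points: (-6, -5), (-7, 1), (6, -2).
Their circumcentre is (-0.62, -1.02) with r² = 44.7848.
The farthest remaining point (-1, 3) is at distance² 16.3048 ≤ 44.7848.
r = √(44.7848) ≈ 6.692.

6.692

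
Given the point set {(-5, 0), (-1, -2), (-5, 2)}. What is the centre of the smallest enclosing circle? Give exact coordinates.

Call the three points A, B, C in the order given.
Side lengths²: AB² = 20, AC² = 4, BC² = 32.
Since BC² = 32 ≥ 20 + 4 = 24, the angle opposite BC is not acute, so the smallest enclosing circle has BC as diameter.
Centre = midpoint of BC = (-3, 0), r² = 32/4 = 8.
Centre = (-3, 0).

(-3, 0)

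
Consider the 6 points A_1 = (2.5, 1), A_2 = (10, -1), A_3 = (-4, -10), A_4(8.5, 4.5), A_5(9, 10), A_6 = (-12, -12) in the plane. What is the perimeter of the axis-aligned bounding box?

88

Width = max x − min x = 10 − (-12) = 22.
Height = max y − min y = 10 − (-12) = 22.
Perimeter = 2(22 + 22) = 88.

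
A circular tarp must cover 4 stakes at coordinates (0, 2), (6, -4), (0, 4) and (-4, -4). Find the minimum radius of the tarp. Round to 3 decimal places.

5.590

A smallest enclosing disk is always determined by at most three of the input points on its boundary.
The minimum enclosing circle is determined by three boundary points: (6, -4), (0, 4), (-4, -4).
Their circumcentre is (1, -1.5) with r² = 31.25.
The farthest remaining point (0, 2) is at distance² 13.25 ≤ 31.25.
r = √(31.25) ≈ 5.590.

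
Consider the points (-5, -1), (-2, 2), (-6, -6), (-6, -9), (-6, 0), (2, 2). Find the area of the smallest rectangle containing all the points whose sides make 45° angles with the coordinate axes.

85.5

In coordinates u = x + y, v = x − y the rectangle is axis-aligned; the map (x,y)→(u,v) scales areas by 2.
u-values: -6, 0, -12, -15, -6, 4; range = 4 − (-15) = 19.
v-values: -4, -4, 0, 3, -6, 0; range = 3 − (-6) = 9.
Area = (19 × 9) / 2 = 85.5.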